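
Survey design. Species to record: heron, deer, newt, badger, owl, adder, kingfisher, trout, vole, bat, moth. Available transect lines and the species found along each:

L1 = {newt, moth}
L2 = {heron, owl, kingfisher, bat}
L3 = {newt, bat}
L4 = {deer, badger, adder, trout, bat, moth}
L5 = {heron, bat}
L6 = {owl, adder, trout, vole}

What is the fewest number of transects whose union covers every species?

4

L1, L2, L4, L6 together cover {heron, deer, newt, badger, owl, adder, kingfisher, trout, vole, bat, moth} — every species.
No 3 of the 6 transects cover everything (all 20 triples fall short), so 4 is minimum.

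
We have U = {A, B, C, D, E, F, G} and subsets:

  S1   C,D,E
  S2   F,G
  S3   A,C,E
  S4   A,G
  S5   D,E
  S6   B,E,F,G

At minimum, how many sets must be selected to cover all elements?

3

S1, S3, S6 together cover {A, B, C, D, E, F, G} — every element.
No 2 of the 6 sets cover everything (all 15 pairs fall short), so 3 is minimum.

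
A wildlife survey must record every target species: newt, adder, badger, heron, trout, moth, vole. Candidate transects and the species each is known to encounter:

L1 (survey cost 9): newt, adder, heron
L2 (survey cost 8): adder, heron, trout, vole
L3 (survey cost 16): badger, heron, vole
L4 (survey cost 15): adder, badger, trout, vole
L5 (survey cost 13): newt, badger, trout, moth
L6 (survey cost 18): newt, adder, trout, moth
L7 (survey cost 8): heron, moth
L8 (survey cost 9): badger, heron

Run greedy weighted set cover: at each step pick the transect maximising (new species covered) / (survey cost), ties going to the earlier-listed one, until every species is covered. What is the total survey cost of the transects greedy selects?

Pick 1: L2 adds 4 new (adder, heron, trout, vole) at survey cost 8 (ratio 4/8).
Pick 2: L5 adds 3 new (newt, badger, moth) at survey cost 13 (ratio 3/13).
Greedy total survey cost: 8 + 13 = 21.

21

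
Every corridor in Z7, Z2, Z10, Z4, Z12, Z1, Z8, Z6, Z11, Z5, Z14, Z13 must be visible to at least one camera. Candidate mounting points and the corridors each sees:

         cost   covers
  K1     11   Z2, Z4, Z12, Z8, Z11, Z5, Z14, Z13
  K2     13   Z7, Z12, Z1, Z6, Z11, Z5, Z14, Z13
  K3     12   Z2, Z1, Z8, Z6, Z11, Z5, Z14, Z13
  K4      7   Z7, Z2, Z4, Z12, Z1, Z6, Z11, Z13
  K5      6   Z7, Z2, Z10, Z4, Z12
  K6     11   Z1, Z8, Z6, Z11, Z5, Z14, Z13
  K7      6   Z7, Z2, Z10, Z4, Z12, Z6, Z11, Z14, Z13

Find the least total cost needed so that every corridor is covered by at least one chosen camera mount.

K5, K6 cover every corridor at cost 6 + 11 = 17.
Any cover uses at least 2 camera mounts; among all covering selections none totals below 17.

17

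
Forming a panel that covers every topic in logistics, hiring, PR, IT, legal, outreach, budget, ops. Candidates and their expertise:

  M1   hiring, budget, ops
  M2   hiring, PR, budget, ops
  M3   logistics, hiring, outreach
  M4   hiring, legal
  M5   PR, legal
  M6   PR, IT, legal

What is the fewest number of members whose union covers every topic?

3

M1, M3, M6 together cover {logistics, hiring, PR, IT, legal, outreach, budget, ops} — every topic.
No 2 of the 6 members cover everything (all 15 pairs fall short), so 3 is minimum.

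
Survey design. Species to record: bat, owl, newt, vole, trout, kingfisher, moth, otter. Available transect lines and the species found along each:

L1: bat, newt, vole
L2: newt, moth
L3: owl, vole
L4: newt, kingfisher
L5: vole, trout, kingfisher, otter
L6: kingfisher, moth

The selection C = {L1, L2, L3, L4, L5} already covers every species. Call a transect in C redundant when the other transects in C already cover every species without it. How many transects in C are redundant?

Drop L1: bat uncovered — not redundant.
Drop L2: moth uncovered — not redundant.
Drop L3: owl uncovered — not redundant.
Drop L4: the rest still cover every species — redundant.
Drop L5: trout, otter uncovered — not redundant.
1 redundant: L4.

1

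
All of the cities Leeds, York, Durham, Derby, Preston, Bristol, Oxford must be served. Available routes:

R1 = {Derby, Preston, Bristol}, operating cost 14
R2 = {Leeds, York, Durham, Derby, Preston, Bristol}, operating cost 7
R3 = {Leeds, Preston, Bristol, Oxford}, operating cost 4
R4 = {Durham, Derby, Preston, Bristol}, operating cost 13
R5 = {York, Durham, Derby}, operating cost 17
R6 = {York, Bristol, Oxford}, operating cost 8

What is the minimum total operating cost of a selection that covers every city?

R2, R3 cover every city at operating cost 7 + 4 = 11.
Any cover uses at least 2 routes; among all covering selections none totals below 11.

11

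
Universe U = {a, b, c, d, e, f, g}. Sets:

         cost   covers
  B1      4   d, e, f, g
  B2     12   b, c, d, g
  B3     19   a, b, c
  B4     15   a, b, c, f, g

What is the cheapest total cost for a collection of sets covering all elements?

19

B1, B4 cover every element at cost 4 + 15 = 19.
Any cover uses at least 2 sets; among all covering selections none totals below 19.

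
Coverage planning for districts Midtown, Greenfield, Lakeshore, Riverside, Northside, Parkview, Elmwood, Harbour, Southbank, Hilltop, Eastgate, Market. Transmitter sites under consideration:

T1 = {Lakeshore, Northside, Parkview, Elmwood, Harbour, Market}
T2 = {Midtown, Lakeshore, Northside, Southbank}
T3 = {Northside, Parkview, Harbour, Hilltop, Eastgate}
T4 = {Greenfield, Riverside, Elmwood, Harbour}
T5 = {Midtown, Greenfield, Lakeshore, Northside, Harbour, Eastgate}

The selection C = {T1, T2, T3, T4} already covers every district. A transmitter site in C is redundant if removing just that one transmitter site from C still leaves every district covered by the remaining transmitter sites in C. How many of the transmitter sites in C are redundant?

0

Drop T1: Market uncovered — not redundant.
Drop T2: Midtown, Southbank uncovered — not redundant.
Drop T3: Hilltop, Eastgate uncovered — not redundant.
Drop T4: Greenfield, Riverside uncovered — not redundant.
None of the transmitter sites in C is redundant.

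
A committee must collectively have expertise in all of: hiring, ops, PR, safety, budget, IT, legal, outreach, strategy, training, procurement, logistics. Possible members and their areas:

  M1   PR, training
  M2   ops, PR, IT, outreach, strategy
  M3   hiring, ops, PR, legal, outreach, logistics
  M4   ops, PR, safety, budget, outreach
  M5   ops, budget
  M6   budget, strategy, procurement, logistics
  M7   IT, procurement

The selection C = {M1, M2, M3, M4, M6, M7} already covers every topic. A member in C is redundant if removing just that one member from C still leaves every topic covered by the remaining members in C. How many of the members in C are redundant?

3

Drop M1: training uncovered — not redundant.
Drop M2: the rest still cover every topic — redundant.
Drop M3: hiring, legal uncovered — not redundant.
Drop M4: safety uncovered — not redundant.
Drop M6: the rest still cover every topic — redundant.
Drop M7: the rest still cover every topic — redundant.
3 redundant: M2, M6, M7.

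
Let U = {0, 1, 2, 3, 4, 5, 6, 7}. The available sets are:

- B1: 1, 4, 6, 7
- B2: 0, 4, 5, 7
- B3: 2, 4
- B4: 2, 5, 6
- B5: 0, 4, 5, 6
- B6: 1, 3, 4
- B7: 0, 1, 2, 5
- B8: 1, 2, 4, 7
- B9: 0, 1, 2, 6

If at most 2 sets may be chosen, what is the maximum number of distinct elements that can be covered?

Choosing B1, B7 covers {0, 1, 2, 4, 5, 6, 7} — 7 elements.
No choice of 2 sets does better; here 3 is left uncovered.

7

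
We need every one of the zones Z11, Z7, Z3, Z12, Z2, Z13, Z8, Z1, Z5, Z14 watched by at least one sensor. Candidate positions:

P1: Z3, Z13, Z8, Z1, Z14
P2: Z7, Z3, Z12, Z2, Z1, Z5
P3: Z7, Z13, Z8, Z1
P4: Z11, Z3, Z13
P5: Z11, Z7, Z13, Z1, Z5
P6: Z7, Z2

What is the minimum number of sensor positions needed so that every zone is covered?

P1, P2, P4 together cover {Z11, Z7, Z3, Z12, Z2, Z13, Z8, Z1, Z5, Z14} — every zone.
No 2 of the 6 sensor positions cover everything (all 15 pairs fall short), so 3 is minimum.

3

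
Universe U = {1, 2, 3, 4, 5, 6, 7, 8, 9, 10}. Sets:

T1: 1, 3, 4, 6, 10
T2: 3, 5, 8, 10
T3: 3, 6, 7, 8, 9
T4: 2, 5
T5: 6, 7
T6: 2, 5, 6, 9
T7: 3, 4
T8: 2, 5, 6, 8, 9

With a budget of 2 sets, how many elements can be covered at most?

Choosing T1, T8 covers {1, 2, 3, 4, 5, 6, 8, 9, 10} — 9 elements.
No choice of 2 sets does better; here 7 is left uncovered.

9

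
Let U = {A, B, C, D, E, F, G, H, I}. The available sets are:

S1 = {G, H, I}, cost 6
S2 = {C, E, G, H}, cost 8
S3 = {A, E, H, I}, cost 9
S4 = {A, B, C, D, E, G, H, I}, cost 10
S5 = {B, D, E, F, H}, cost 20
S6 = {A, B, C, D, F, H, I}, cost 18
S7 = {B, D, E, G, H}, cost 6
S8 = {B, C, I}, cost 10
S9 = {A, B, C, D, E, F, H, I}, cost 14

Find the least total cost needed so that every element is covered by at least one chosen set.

S1, S9 cover every element at cost 6 + 14 = 20.
Any cover uses at least 2 sets; among all covering selections none totals below 20.
Greedy by coverage-per-cost would pick S7, S4, S9 for 30 — worse than the optimum 20.

20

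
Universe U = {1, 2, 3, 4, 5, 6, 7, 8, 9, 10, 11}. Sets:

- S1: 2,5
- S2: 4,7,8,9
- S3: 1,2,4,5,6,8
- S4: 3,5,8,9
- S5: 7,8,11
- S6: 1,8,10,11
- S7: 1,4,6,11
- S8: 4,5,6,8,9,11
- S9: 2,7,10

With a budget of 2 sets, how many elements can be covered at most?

Choosing S8, S9 covers {2, 4, 5, 6, 7, 8, 9, 10, 11} — 9 elements.
No choice of 2 sets does better; here 1, 3 are left uncovered.

9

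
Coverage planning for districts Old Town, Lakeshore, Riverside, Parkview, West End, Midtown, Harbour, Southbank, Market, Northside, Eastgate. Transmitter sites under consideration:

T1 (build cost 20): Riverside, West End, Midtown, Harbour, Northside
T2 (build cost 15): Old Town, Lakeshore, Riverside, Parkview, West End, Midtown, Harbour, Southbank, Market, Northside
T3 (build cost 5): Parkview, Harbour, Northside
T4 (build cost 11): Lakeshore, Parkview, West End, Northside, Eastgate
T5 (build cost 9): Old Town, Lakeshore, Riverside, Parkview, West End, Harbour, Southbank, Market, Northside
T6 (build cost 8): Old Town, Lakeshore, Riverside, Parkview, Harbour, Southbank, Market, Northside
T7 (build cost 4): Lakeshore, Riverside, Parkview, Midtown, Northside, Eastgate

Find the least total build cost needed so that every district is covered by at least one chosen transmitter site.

T5, T7 cover every district at build cost 9 + 4 = 13.
Any cover uses at least 2 transmitter sites; among all covering selections none totals below 13.

13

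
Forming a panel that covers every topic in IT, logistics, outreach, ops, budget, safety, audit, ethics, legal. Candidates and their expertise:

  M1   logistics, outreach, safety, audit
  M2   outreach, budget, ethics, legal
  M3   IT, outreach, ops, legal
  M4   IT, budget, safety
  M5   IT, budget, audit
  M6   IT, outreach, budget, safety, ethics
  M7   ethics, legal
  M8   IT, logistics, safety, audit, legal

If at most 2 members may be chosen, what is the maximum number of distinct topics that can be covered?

8

Choosing M2, M8 covers {IT, logistics, outreach, budget, safety, audit, ethics, legal} — 8 topics.
No choice of 2 members does better; here ops is left uncovered.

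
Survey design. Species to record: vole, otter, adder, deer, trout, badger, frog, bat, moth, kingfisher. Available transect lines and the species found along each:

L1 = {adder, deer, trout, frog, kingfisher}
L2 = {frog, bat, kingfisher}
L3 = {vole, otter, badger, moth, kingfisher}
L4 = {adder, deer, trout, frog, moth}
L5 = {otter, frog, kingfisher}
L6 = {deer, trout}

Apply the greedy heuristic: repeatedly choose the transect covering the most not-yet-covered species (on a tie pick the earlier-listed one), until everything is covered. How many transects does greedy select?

Pick 1: L1 covers 5 new species (adder, deer, trout, frog, kingfisher).
Pick 2: L3 covers 4 new species (vole, otter, badger, moth).
Pick 3: L2 covers 1 new species (bat).
Greedy uses 3 transects.

3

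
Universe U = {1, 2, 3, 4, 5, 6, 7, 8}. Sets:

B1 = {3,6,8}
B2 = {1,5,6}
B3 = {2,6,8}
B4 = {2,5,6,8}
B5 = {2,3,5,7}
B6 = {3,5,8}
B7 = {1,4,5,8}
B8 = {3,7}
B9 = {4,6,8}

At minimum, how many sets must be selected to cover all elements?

3

B1, B5, B7 together cover {1, 2, 3, 4, 5, 6, 7, 8} — every element.
No 2 of the 9 sets cover everything (all 36 pairs fall short), so 3 is minimum.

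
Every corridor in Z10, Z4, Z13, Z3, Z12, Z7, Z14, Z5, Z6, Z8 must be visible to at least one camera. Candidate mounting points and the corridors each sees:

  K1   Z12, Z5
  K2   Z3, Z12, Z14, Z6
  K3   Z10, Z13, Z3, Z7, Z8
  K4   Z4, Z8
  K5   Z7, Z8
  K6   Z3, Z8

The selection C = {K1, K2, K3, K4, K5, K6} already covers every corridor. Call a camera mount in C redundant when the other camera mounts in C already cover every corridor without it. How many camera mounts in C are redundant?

2

Drop K1: Z5 uncovered — not redundant.
Drop K2: Z14, Z6 uncovered — not redundant.
Drop K3: Z10, Z13 uncovered — not redundant.
Drop K4: Z4 uncovered — not redundant.
Drop K5: the rest still cover every corridor — redundant.
Drop K6: the rest still cover every corridor — redundant.
2 redundant: K5, K6.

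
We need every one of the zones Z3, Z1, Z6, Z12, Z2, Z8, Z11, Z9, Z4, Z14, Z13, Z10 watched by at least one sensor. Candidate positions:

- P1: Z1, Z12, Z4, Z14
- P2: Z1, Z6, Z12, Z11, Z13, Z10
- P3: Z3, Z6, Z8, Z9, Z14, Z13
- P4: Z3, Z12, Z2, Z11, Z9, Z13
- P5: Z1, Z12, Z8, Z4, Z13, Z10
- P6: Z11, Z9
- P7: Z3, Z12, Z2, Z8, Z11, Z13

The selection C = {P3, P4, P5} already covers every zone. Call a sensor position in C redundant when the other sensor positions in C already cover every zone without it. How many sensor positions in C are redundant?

Drop P3: Z6, Z14 uncovered — not redundant.
Drop P4: Z2, Z11 uncovered — not redundant.
Drop P5: Z1, Z4, Z10 uncovered — not redundant.
None of the sensor positions in C is redundant.

0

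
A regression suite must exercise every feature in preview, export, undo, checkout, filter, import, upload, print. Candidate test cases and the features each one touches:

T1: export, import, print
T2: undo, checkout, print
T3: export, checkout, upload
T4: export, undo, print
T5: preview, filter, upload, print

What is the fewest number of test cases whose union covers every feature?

T1, T2, T5 together cover {preview, export, undo, checkout, filter, import, upload, print} — every feature.
No 2 of the 5 test cases cover everything (all 10 pairs fall short), so 3 is minimum.

3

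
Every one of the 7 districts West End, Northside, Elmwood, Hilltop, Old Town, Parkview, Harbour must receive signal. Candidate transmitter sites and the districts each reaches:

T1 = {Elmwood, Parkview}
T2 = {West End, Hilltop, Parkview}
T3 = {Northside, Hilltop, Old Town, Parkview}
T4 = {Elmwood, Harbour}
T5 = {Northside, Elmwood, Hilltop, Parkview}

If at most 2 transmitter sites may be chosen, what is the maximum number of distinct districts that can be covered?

Choosing T3, T4 covers {Northside, Elmwood, Hilltop, Old Town, Parkview, Harbour} — 6 districts.
No choice of 2 transmitter sites does better; here West End is left uncovered.

6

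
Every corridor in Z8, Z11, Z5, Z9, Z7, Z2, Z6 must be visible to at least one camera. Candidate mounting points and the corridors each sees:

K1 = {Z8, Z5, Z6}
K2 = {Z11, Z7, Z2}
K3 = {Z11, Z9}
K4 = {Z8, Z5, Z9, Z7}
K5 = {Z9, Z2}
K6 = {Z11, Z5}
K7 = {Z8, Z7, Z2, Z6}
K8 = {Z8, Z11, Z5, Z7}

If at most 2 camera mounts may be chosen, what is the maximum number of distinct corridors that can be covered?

6

Choosing K1, K2 covers {Z8, Z11, Z5, Z7, Z2, Z6} — 6 corridors.
No choice of 2 camera mounts does better; here Z9 is left uncovered.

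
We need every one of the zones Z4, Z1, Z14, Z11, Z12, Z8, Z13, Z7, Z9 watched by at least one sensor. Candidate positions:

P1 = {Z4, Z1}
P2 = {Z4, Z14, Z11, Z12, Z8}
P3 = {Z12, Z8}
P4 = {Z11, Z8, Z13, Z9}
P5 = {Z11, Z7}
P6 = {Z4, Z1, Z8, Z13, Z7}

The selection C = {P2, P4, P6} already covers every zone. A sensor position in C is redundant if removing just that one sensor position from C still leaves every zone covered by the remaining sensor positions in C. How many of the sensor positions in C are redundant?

Drop P2: Z14, Z12 uncovered — not redundant.
Drop P4: Z9 uncovered — not redundant.
Drop P6: Z1, Z7 uncovered — not redundant.
None of the sensor positions in C is redundant.

0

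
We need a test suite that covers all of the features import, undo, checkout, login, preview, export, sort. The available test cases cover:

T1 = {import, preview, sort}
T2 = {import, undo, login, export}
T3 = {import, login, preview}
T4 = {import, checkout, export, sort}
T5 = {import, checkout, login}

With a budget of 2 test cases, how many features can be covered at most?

Choosing T1, T2 covers {import, undo, login, preview, export, sort} — 6 features.
No choice of 2 test cases does better; here checkout is left uncovered.

6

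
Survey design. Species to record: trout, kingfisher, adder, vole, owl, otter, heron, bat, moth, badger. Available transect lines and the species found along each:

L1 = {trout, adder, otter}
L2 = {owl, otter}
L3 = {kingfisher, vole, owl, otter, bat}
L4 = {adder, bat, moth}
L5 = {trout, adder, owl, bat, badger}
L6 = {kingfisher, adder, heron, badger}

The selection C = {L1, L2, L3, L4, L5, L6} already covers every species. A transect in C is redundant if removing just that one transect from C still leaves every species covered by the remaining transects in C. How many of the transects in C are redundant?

Drop L1: the rest still cover every species — redundant.
Drop L2: the rest still cover every species — redundant.
Drop L3: vole uncovered — not redundant.
Drop L4: moth uncovered — not redundant.
Drop L5: the rest still cover every species — redundant.
Drop L6: heron uncovered — not redundant.
3 redundant: L1, L2, L5.

3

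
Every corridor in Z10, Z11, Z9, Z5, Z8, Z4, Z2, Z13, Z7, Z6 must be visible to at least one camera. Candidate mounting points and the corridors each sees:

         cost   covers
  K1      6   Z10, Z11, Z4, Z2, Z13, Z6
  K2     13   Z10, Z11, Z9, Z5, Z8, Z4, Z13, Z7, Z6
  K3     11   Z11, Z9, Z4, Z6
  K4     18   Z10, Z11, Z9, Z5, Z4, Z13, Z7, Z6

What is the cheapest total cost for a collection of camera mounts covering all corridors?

K1, K2 cover every corridor at cost 6 + 13 = 19.
Any cover uses at least 2 camera mounts; among all covering selections none totals below 19.

19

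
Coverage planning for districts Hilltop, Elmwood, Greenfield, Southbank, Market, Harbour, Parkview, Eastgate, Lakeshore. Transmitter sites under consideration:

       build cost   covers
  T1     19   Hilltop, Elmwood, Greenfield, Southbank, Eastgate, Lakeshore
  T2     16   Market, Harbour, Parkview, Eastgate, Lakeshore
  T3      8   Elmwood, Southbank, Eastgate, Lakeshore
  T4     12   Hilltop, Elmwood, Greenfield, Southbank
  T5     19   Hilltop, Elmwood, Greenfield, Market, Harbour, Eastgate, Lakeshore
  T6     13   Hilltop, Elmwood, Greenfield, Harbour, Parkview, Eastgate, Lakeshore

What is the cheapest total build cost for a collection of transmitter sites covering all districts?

T2, T4 cover every district at build cost 16 + 12 = 28.
Any cover uses at least 2 transmitter sites; among all covering selections none totals below 28.
Greedy by coverage-per-build cost would pick T6, T3, T2 for 37 — worse than the optimum 28.

28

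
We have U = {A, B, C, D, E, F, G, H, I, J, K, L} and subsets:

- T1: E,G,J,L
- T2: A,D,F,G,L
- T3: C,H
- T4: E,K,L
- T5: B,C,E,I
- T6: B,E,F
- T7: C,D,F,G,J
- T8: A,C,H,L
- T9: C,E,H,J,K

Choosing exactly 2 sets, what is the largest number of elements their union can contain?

10

Choosing T2, T9 covers {A, C, D, E, F, G, H, J, K, L} — 10 elements.
No choice of 2 sets does better; here B, I are left uncovered.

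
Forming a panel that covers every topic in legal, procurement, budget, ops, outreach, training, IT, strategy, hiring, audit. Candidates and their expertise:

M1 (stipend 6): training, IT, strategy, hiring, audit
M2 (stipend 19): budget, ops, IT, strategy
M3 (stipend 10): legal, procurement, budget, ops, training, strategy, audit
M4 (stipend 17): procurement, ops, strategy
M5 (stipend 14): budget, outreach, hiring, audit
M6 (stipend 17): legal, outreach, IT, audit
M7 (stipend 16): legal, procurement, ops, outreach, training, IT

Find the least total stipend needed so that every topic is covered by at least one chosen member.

M1, M3, M5 cover every topic at stipend 6 + 10 + 14 = 30.
Any cover uses at least 3 members; among all covering selections none totals below 30.

30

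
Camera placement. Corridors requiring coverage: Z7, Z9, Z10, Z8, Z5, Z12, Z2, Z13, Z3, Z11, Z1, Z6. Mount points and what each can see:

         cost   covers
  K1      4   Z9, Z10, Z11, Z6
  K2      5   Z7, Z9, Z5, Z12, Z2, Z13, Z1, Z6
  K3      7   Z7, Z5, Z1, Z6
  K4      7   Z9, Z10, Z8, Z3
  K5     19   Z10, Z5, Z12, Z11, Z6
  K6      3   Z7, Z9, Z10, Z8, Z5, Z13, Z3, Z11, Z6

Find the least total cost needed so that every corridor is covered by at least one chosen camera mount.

K2, K6 cover every corridor at cost 5 + 3 = 8.
Any cover uses at least 2 camera mounts; among all covering selections none totals below 8.

8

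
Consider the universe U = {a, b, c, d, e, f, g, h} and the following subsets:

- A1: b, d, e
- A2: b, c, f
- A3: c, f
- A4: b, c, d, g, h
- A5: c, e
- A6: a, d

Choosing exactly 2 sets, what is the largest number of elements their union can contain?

Choosing A1, A4 covers {b, c, d, e, g, h} — 6 elements.
No choice of 2 sets does better; here a, f are left uncovered.

6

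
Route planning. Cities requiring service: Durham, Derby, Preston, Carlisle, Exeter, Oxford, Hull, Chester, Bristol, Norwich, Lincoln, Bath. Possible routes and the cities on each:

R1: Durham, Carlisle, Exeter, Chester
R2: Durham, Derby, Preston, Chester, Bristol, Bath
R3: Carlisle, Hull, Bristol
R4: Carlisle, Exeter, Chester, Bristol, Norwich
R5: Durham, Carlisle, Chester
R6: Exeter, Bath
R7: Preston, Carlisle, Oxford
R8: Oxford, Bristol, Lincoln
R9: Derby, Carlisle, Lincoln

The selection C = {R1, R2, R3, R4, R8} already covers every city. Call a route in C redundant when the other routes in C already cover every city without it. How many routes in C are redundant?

Drop R1: the rest still cover every city — redundant.
Drop R2: Derby, Preston, Bath uncovered — not redundant.
Drop R3: Hull uncovered — not redundant.
Drop R4: Norwich uncovered — not redundant.
Drop R8: Oxford, Lincoln uncovered — not redundant.
1 redundant: R1.

1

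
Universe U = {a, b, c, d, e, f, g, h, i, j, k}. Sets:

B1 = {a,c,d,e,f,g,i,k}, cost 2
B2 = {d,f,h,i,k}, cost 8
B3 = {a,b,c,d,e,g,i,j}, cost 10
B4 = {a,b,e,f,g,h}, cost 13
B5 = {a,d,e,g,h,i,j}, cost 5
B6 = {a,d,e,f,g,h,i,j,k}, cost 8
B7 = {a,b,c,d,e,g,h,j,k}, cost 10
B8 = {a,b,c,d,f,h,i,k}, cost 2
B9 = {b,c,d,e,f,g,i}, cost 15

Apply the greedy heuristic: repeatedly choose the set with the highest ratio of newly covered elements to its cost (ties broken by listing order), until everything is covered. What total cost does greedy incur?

9

Pick 1: B1 adds 8 new (a, c, d, e, f, g, i, k) at cost 2 (ratio 8/2).
Pick 2: B8 adds 2 new (b, h) at cost 2 (ratio 2/2).
Pick 3: B5 adds 1 new (j) at cost 5 (ratio 1/5).
Greedy total cost: 2 + 2 + 5 = 9. (The true optimum is 7, so greedy overshoots here.)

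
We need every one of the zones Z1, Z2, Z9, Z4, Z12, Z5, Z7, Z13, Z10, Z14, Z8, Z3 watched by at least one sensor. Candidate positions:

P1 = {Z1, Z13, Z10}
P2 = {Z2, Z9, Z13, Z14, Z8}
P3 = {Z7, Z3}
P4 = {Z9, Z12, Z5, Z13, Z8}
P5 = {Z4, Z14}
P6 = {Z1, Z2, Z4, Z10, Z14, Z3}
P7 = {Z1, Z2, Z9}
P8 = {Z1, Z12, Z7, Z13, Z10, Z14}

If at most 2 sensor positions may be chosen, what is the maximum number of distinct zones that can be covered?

11

Choosing P4, P6 covers {Z1, Z2, Z9, Z4, Z12, Z5, Z13, Z10, Z14, Z8, Z3} — 11 zones.
No choice of 2 sensor positions does better; here Z7 is left uncovered.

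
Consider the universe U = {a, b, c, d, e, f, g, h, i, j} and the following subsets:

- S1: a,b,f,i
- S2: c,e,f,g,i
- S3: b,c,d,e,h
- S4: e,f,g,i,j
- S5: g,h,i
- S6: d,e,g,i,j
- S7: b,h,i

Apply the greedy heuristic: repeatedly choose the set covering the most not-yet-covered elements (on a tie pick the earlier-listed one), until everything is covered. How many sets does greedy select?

Pick 1: S2 covers 5 new elements (c, e, f, g, i).
Pick 2: S3 covers 3 new elements (b, d, h).
Pick 3: S1 covers 1 new elements (a).
Pick 4: S4 covers 1 new elements (j).
Greedy uses 4 sets. (The true minimum is 3.)

4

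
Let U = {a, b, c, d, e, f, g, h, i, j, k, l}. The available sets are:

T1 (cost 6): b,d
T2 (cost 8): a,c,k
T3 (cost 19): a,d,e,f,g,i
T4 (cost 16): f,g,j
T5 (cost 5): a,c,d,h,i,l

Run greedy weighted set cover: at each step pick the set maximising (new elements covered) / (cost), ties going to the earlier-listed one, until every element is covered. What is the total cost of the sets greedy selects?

54

Pick 1: T5 adds 6 new (a, c, d, h, i, l) at cost 5 (ratio 6/5).
Pick 2: T4 adds 3 new (f, g, j) at cost 16 (ratio 3/16).
Pick 3: T1 adds 1 new (b) at cost 6 (ratio 1/6).
Pick 4: T2 adds 1 new (k) at cost 8 (ratio 1/8).
Pick 5: T3 adds 1 new (e) at cost 19 (ratio 1/19).
Greedy total cost: 5 + 16 + 6 + 8 + 19 = 54.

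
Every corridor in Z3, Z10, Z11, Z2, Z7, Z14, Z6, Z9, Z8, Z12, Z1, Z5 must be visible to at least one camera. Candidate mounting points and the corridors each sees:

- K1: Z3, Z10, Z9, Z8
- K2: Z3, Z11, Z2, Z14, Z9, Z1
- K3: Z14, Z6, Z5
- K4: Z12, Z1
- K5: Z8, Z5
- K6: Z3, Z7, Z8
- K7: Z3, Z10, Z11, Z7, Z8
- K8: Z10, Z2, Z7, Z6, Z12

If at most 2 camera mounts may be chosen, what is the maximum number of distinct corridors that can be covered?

10

Choosing K2, K8 covers {Z3, Z10, Z11, Z2, Z7, Z14, Z6, Z9, Z12, Z1} — 10 corridors.
No choice of 2 camera mounts does better; here Z8, Z5 are left uncovered.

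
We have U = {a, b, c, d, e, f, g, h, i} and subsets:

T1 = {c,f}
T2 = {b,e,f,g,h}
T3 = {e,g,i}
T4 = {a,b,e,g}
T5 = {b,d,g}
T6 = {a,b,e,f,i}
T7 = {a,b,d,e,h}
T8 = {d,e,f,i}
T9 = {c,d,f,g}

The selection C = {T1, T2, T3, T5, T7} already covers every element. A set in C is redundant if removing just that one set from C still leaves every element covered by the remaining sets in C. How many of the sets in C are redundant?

2

Drop T1: c uncovered — not redundant.
Drop T2: the rest still cover every element — redundant.
Drop T3: i uncovered — not redundant.
Drop T5: the rest still cover every element — redundant.
Drop T7: a uncovered — not redundant.
2 redundant: T2, T5.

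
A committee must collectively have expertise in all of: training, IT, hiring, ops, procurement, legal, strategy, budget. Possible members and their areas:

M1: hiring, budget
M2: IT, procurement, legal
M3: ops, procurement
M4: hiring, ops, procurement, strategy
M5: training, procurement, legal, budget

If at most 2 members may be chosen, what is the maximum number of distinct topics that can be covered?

7

Choosing M4, M5 covers {training, hiring, ops, procurement, legal, strategy, budget} — 7 topics.
No choice of 2 members does better; here IT is left uncovered.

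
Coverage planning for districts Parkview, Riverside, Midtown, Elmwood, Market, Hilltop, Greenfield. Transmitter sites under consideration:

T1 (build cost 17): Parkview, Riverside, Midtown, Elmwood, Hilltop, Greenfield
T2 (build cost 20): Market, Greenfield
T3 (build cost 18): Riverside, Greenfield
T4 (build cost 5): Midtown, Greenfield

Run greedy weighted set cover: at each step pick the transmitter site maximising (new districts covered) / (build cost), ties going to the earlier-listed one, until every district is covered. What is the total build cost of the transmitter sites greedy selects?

42

Pick 1: T4 adds 2 new (Midtown, Greenfield) at build cost 5 (ratio 2/5).
Pick 2: T1 adds 4 new (Parkview, Riverside, Elmwood, Hilltop) at build cost 17 (ratio 4/17).
Pick 3: T2 adds 1 new (Market) at build cost 20 (ratio 1/20).
Greedy total build cost: 5 + 17 + 20 = 42. (The true optimum is 37, so greedy overshoots here.)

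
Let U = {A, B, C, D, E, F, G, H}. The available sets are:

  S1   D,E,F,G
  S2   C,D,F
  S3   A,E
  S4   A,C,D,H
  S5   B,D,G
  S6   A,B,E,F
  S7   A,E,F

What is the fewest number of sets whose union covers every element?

3

S1, S4, S5 together cover {A, B, C, D, E, F, G, H} — every element.
No 2 of the 7 sets cover everything (all 21 pairs fall short), so 3 is minimum.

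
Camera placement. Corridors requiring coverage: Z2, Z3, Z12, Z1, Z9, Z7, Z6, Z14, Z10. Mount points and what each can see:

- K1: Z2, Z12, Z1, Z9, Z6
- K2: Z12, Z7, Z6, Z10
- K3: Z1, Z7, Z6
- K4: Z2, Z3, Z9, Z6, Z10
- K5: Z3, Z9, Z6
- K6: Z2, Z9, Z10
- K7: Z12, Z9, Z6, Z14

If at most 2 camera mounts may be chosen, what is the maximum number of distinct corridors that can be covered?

Choosing K1, K2 covers {Z2, Z12, Z1, Z9, Z7, Z6, Z10} — 7 corridors.
No choice of 2 camera mounts does better; here Z3, Z14 are left uncovered.

7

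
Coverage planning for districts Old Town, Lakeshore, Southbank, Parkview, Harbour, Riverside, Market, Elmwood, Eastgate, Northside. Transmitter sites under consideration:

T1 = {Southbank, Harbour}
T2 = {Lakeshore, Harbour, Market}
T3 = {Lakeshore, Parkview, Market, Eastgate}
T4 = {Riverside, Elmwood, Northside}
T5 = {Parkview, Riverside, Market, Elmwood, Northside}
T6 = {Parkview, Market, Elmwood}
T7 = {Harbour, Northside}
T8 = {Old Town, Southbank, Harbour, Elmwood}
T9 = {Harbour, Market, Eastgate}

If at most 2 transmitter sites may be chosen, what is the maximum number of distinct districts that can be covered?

8

Choosing T3, T8 covers {Old Town, Lakeshore, Southbank, Parkview, Harbour, Market, Elmwood, Eastgate} — 8 districts.
No choice of 2 transmitter sites does better; here Riverside, Northside are left uncovered.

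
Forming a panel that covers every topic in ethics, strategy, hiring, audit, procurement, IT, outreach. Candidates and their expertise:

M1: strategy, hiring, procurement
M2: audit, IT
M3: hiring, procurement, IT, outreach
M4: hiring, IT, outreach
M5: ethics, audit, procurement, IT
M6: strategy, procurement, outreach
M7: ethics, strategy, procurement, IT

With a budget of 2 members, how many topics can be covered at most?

Choosing M1, M5 covers {ethics, strategy, hiring, audit, procurement, IT} — 6 topics.
No choice of 2 members does better; here outreach is left uncovered.

6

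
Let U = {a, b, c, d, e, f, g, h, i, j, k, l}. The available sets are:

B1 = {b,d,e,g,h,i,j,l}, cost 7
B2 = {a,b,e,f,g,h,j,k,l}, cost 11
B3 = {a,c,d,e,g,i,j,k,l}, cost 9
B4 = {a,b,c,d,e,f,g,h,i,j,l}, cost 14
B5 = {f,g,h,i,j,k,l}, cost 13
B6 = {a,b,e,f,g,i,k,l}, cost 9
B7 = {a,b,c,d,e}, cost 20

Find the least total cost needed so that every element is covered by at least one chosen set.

B2, B3 cover every element at cost 11 + 9 = 20.
Any cover uses at least 2 sets; among all covering selections none totals below 20.
Greedy by coverage-per-cost would pick B1, B3, B6 for 25 — worse than the optimum 20.

20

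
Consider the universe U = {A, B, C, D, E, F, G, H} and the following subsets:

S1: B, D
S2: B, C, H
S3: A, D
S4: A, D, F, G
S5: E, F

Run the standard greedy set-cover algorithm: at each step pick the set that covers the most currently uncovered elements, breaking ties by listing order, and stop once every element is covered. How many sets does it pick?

Pick 1: S4 covers 4 new elements (A, D, F, G).
Pick 2: S2 covers 3 new elements (B, C, H).
Pick 3: S5 covers 1 new elements (E).
Greedy uses 3 sets.

3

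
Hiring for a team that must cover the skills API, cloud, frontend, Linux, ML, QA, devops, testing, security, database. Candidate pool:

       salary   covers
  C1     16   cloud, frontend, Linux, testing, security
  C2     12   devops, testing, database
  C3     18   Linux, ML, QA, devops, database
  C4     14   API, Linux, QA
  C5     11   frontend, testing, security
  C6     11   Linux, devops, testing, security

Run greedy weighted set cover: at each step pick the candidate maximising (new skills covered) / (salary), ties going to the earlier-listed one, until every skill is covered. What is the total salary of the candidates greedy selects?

59

Pick 1: C6 adds 4 new (Linux, devops, testing, security) at salary 11 (ratio 4/11).
Pick 2: C3 adds 3 new (ML, QA, database) at salary 18 (ratio 3/18).
Pick 3: C1 adds 2 new (cloud, frontend) at salary 16 (ratio 2/16).
Pick 4: C4 adds 1 new (API) at salary 14 (ratio 1/14).
Greedy total salary: 11 + 18 + 16 + 14 = 59. (The true optimum is 48, so greedy overshoots here.)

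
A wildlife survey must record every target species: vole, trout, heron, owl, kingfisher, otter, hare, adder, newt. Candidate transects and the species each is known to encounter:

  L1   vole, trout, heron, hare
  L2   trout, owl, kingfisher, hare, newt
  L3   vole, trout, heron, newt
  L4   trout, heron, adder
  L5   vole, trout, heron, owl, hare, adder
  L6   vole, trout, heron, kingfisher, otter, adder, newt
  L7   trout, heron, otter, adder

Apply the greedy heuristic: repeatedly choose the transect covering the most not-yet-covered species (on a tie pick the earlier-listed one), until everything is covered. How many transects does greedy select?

Pick 1: L6 covers 7 new species (vole, trout, heron, kingfisher, otter, adder, newt).
Pick 2: L2 covers 2 new species (owl, hare).
Greedy uses 2 transects.

2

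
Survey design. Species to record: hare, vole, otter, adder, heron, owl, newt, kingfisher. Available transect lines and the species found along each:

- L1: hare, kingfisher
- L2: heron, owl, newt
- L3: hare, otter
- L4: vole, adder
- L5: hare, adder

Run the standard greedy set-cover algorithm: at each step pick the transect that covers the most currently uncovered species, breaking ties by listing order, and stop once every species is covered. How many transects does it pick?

4

Pick 1: L2 covers 3 new species (heron, owl, newt).
Pick 2: L1 covers 2 new species (hare, kingfisher).
Pick 3: L4 covers 2 new species (vole, adder).
Pick 4: L3 covers 1 new species (otter).
Greedy uses 4 transects.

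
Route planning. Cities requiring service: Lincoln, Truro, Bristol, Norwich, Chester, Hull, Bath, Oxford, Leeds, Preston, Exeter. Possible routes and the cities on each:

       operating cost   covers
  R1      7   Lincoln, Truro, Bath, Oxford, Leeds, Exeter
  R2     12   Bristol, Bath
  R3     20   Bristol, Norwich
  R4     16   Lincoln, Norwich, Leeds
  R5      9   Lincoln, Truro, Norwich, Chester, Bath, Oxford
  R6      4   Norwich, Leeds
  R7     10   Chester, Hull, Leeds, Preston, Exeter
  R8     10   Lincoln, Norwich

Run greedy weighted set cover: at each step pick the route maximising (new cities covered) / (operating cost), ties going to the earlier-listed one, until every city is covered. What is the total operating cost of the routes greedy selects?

Pick 1: R1 adds 6 new (Lincoln, Truro, Bath, Oxford, Leeds, Exeter) at operating cost 7 (ratio 6/7).
Pick 2: R7 adds 3 new (Chester, Hull, Preston) at operating cost 10 (ratio 3/10).
Pick 3: R6 adds 1 new (Norwich) at operating cost 4 (ratio 1/4).
Pick 4: R2 adds 1 new (Bristol) at operating cost 12 (ratio 1/12).
Greedy total operating cost: 7 + 10 + 4 + 12 = 33. (The true optimum is 31, so greedy overshoots here.)

33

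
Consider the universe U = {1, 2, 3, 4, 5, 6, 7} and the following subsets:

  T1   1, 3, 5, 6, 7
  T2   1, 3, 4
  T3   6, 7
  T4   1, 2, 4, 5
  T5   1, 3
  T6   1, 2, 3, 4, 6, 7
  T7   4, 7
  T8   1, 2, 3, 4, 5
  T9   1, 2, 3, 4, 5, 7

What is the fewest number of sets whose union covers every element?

2

T1, T4 together cover {1, 2, 3, 4, 5, 6, 7} — every element.
No single set contains all 7 elements, so 2 is optimal.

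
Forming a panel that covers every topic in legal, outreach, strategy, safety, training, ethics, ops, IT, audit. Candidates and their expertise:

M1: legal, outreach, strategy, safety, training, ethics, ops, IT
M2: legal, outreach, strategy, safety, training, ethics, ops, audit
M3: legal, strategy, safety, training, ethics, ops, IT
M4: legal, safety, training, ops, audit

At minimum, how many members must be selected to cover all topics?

2

M1, M2 together cover {legal, outreach, strategy, safety, training, ethics, ops, IT, audit} — every topic.
No single member contains all 9 topics, so 2 is optimal.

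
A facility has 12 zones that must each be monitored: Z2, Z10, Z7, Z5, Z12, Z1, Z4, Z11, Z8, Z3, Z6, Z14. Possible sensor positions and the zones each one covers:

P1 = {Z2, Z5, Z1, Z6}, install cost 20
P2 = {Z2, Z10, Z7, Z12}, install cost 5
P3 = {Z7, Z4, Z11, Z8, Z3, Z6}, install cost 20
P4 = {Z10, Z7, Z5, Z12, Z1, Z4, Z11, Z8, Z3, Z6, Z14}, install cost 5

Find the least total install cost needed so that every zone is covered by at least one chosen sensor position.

P2, P4 cover every zone at install cost 5 + 5 = 10.
Any cover uses at least 2 sensor positions; among all covering selections none totals below 10.

10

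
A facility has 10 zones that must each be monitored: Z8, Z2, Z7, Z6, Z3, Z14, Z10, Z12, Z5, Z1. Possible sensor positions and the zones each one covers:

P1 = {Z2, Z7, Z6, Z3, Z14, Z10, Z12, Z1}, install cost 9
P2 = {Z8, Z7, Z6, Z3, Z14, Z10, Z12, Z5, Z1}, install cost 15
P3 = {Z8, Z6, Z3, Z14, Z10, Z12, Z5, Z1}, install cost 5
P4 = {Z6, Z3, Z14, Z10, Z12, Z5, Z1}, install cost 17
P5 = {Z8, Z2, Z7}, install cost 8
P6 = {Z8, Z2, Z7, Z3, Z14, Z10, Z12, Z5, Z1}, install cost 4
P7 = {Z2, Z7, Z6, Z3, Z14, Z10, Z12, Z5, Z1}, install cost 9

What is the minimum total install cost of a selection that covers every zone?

9

P3, P6 cover every zone at install cost 5 + 4 = 9.
Any cover uses at least 2 sensor positions; among all covering selections none totals below 9.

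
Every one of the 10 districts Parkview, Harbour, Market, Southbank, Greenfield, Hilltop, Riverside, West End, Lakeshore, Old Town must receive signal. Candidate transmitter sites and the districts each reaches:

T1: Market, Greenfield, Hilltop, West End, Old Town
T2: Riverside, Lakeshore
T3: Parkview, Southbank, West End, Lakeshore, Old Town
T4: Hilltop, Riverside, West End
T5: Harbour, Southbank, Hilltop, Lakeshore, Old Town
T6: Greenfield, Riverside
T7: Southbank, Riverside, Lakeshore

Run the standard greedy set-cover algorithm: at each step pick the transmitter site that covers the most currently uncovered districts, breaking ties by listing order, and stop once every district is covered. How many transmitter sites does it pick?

Pick 1: T1 covers 5 new districts (Market, Greenfield, Hilltop, West End, Old Town).
Pick 2: T3 covers 3 new districts (Parkview, Southbank, Lakeshore).
Pick 3: T2 covers 1 new districts (Riverside).
Pick 4: T5 covers 1 new districts (Harbour).
Greedy uses 4 transmitter sites.

4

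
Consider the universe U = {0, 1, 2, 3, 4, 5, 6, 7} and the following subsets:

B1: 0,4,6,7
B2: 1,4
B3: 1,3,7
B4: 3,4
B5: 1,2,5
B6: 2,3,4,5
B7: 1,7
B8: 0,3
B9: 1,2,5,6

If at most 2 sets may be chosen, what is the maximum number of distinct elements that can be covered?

Choosing B1, B5 covers {0, 1, 2, 4, 5, 6, 7} — 7 elements.
No choice of 2 sets does better; here 3 is left uncovered.

7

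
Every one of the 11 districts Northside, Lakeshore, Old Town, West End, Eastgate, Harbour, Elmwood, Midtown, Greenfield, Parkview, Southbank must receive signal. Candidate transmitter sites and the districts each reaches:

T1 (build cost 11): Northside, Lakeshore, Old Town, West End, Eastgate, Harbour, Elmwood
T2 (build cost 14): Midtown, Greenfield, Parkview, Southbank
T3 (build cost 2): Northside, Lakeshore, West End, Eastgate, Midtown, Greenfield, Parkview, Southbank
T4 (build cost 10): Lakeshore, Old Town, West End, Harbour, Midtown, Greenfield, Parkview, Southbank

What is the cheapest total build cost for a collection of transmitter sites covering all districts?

T1, T3 cover every district at build cost 11 + 2 = 13.
Any cover uses at least 2 transmitter sites; among all covering selections none totals below 13.

13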